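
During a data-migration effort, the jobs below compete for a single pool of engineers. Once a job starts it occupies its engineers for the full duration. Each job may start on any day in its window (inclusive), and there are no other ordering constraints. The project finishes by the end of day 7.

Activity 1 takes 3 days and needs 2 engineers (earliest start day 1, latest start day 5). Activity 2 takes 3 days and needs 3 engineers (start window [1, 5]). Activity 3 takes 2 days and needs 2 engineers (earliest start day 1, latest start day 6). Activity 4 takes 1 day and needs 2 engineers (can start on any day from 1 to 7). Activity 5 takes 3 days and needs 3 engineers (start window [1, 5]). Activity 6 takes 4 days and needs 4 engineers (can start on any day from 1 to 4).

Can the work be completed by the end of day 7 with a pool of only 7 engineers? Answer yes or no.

Schedule Activity 1@1, Activity 2@1, Activity 3@1, Activity 4@3, Activity 5@4, Activity 6@4: d1:7  d2:7  d3:7  d4:7  d5:7  d6:7  d7:4 — peak 7 ≤ 7.

yes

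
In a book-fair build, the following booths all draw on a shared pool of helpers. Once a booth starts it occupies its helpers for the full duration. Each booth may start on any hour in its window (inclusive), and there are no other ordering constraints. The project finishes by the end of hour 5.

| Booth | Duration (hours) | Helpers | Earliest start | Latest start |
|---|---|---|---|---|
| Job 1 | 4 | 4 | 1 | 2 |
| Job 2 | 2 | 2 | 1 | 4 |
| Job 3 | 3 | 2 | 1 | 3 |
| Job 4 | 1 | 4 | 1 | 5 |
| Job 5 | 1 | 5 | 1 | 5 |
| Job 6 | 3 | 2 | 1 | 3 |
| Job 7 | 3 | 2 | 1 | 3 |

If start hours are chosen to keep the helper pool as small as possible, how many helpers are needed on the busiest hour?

10

Early-start (Job 1@1, Job 2@1, Job 3@1, Job 4@1, Job 5@1, Job 6@1, Job 7@1) gives peak 21: h1:21  h2:12  h3:10  h4:4  h5:0.
Shift Job 4→4, Job 5→5, Job 7→3.
Schedule Job 1@1, Job 2@1, Job 3@1, Job 4@4, Job 5@5, Job 6@1, Job 7@3: h1:10  h2:10  h3:10  h4:10  h5:7 — peak 10.
Total helper-hours = 47 over 5 hours ⇒ peak ≥ ⌈47/5⌉ = 10, so 10 is optimal.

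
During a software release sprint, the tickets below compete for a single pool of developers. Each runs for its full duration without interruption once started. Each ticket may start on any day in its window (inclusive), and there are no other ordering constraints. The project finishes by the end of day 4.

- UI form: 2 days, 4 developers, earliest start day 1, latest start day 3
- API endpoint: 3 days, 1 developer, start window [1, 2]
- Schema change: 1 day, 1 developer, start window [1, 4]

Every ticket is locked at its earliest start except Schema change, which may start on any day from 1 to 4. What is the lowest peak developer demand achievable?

5

Schema change@1: d1:6  d2:5  d3:1  d4:0 → peak 6
Schema change@2: d1:5  d2:6  d3:1  d4:0 → peak 6
Schema change@3: d1:5  d2:5  d3:2  d4:0 → peak 5
Schema change@4: d1:5  d2:5  d3:1  d4:1 → peak 5
Best is Schema change@3, peak 5.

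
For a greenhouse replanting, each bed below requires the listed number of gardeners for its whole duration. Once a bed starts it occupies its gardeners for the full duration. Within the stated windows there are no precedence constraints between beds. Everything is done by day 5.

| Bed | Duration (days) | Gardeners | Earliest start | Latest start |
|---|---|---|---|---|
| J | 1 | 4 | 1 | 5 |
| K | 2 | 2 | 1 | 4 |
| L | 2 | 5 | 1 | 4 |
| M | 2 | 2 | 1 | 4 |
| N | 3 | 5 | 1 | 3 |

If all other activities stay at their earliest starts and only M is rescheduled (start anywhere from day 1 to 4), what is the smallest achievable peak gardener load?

M@1: d1:18  d2:14  d3:5  d4:0  d5:0 → peak 18
M@2: d1:16  d2:14  d3:7  d4:0  d5:0 → peak 16
M@3: d1:16  d2:12  d3:7  d4:2  d5:0 → peak 16
M@4: d1:16  d2:12  d3:5  d4:2  d5:2 → peak 16
Best is M@2, peak 16.

16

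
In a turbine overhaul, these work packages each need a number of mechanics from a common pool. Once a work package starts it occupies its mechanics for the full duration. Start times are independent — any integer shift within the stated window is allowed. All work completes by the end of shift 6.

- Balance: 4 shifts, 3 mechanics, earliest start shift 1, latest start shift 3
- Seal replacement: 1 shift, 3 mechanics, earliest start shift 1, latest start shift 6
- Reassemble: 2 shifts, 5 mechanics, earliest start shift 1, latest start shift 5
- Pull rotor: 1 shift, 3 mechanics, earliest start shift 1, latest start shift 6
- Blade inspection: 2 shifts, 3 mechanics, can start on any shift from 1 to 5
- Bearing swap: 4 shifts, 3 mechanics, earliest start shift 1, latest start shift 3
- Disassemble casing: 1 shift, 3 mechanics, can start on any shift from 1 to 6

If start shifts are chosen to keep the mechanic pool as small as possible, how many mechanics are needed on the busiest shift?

Early-start (Balance@1, Seal replacement@1, Reassemble@1, Pull rotor@1, Blade inspection@1, Bearing swap@1, Disassemble casing@1) gives peak 23: s1:23  s2:14  s3:6  s4:6  s5:0  s6:0.
Shift Reassemble→5, Blade inspection→2, Bearing swap→2, Disassemble casing→4.
Schedule Balance@1, Seal replacement@1, Reassemble@5, Pull rotor@1, Blade inspection@2, Bearing swap@2, Disassemble casing@4: s1:9  s2:9  s3:9  s4:9  s5:8  s6:5 — peak 9.
Total mechanic-shifts = 49 over 6 shifts ⇒ peak ≥ ⌈49/6⌉ = 9, so 9 is optimal.

9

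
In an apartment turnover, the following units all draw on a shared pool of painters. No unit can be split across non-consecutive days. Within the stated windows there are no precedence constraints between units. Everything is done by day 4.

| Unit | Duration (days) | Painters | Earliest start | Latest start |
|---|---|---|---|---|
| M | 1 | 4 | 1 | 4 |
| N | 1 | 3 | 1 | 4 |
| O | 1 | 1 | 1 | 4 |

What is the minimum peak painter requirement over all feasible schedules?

Early-start (M@1, N@1, O@1) gives peak 8: d1:8  d2:0  d3:0  d4:0.
Shift N→2, O→2.
Schedule M@1, N@2, O@2: d1:4  d2:4  d3:0  d4:0 — peak 4.

4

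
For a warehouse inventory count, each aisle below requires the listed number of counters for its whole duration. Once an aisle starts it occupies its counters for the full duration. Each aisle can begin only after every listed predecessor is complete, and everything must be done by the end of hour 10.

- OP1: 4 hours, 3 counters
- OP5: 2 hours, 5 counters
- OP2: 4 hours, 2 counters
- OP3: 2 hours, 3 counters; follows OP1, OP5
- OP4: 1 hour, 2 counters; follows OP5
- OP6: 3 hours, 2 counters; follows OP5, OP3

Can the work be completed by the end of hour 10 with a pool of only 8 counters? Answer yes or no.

yes

Schedule OP1@1, OP5@1, OP2@3, OP3@5, OP4@3, OP6@7: h1:8  h2:8  h3:7  h4:5  h5:5  h6:5  h7:2  h8:2  h9:2  h10:0 — peak 8 ≤ 8.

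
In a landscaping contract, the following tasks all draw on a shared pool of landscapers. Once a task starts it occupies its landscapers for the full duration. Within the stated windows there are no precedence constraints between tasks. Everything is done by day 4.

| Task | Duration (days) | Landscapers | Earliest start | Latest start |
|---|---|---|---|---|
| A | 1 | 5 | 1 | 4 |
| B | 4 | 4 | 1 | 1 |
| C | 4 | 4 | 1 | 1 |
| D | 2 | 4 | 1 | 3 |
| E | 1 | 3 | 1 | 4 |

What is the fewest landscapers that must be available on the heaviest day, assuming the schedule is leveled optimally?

13

Early-start (A@1, B@1, C@1, D@1, E@1) gives peak 20: d1:20  d2:12  d3:8  d4:8.
Shift D→2, E→4.
Schedule A@1, B@1, C@1, D@2, E@4: d1:13  d2:12  d3:12  d4:11 — peak 13.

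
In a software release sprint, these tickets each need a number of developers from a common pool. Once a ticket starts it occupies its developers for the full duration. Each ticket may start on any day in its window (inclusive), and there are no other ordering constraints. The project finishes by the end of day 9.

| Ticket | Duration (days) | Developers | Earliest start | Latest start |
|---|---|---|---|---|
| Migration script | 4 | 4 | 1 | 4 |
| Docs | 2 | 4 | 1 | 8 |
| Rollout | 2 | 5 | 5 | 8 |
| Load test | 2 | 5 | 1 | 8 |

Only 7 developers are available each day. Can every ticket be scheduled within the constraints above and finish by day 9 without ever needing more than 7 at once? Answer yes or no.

no

The minimum achievable peak is 8; 7 < 8, so no feasible schedule stays within the cap.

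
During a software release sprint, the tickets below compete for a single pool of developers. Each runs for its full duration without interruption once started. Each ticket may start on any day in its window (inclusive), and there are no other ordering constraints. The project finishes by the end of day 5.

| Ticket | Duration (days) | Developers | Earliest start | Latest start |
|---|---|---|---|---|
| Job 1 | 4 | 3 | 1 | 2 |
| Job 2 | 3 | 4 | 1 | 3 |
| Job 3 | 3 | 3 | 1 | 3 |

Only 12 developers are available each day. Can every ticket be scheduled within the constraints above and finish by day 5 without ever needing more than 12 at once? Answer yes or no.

yes

Schedule Job 1@1, Job 2@1, Job 3@1: d1:10  d2:10  d3:10  d4:3  d5:0 — peak 10 ≤ 12.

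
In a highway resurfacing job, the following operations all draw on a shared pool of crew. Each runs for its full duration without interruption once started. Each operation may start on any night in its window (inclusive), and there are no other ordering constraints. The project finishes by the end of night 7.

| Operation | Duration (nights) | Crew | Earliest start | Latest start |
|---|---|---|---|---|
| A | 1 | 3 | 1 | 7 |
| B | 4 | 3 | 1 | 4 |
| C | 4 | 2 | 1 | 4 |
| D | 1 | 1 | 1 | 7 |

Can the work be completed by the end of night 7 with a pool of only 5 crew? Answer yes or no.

yes

Schedule A@1, B@2, C@1, D@5: n1:5  n2:5  n3:5  n4:5  n5:4  n6:0  n7:0 — peak 5 ≤ 5.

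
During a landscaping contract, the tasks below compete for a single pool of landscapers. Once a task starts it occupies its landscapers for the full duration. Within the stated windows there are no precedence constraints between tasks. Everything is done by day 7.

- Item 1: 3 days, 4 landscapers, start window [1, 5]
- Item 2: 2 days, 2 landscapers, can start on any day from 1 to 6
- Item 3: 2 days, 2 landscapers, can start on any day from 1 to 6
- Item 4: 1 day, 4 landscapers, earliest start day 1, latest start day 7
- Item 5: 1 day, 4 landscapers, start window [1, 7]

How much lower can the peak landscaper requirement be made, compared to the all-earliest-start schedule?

12

Early-start peak: d1:16  d2:8  d3:4  d4:0  d5:0  d6:0  d7:0 ⇒ 16.
Leveled (Item 1@1, Item 2@4, Item 3@4, Item 4@6, Item 5@7): d1:4  d2:4  d3:4  d4:4  d5:4  d6:4  d7:4 ⇒ 4.
Reduction 16 − 4 = 12.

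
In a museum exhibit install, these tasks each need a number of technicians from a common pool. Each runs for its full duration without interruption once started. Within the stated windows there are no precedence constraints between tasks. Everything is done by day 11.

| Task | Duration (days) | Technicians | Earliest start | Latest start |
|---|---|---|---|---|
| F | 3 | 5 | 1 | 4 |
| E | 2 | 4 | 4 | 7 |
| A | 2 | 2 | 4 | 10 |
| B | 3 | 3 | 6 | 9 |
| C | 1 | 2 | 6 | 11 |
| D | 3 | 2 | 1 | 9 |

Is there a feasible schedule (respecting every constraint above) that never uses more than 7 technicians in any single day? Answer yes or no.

yes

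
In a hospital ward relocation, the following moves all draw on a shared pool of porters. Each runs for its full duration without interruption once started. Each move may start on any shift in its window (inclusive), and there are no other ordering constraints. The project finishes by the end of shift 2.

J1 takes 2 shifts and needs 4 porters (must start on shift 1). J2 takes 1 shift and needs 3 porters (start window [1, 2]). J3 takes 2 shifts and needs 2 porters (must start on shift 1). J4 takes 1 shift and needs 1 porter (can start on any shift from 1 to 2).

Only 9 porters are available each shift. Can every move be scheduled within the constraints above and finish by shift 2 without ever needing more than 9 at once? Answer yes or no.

yes

Schedule J1@1, J2@1, J3@1, J4@2: s1:9  s2:7 — peak 9 ≤ 9.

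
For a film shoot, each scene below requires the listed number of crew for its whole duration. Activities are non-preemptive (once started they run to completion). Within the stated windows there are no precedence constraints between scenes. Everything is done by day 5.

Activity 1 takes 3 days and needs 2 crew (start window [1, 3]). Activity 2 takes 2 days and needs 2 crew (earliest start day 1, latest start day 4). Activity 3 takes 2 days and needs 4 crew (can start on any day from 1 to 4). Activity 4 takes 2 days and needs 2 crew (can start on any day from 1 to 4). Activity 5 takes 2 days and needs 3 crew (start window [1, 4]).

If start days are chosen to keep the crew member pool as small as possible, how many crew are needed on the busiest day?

Early-start (Activity 1@1, Activity 2@1, Activity 3@1, Activity 4@1, Activity 5@1) gives peak 13: d1:13  d2:13  d3:2  d4:0  d5:0.
Shift Activity 3→3, Activity 5→4.
Schedule Activity 1@1, Activity 2@1, Activity 3@3, Activity 4@1, Activity 5@4: d1:6  d2:6  d3:6  d4:7  d5:3 — peak 7.

7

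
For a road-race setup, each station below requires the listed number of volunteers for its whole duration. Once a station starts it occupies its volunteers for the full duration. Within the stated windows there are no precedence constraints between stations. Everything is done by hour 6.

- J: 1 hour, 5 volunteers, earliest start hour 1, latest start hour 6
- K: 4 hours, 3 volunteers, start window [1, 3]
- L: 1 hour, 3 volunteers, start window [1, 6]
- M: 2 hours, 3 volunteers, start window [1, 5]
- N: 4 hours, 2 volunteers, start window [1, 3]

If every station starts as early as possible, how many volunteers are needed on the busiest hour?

16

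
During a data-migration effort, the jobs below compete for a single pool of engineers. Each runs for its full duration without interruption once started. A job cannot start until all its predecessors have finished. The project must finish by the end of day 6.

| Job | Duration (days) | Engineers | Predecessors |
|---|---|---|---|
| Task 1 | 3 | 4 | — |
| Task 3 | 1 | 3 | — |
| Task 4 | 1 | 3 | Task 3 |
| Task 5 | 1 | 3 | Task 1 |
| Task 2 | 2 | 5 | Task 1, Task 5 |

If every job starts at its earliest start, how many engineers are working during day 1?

At early start, day 1 has: Task 1, Task 3.
Demand: 4 + 3 = 7.

7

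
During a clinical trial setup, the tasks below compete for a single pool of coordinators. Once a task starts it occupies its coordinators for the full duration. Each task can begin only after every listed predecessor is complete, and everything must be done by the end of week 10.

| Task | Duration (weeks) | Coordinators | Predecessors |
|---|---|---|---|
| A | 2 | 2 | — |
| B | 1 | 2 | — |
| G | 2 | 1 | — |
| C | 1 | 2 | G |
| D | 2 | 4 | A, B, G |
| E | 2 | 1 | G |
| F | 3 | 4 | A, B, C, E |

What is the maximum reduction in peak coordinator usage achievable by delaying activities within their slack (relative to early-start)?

Early-start peak: w1:5  w2:3  w3:7  w4:5  w5:4  w6:4  w7:4  w8:0  w9:0  w10:0 ⇒ 7.
Leveled (A@1, B@1, G@2, C@4, D@6, E@4, F@8): w1:4  w2:3  w3:1  w4:3  w5:1  w6:4  w7:4  w8:4  w9:4  w10:4 ⇒ 4.
Reduction 7 − 4 = 3.

3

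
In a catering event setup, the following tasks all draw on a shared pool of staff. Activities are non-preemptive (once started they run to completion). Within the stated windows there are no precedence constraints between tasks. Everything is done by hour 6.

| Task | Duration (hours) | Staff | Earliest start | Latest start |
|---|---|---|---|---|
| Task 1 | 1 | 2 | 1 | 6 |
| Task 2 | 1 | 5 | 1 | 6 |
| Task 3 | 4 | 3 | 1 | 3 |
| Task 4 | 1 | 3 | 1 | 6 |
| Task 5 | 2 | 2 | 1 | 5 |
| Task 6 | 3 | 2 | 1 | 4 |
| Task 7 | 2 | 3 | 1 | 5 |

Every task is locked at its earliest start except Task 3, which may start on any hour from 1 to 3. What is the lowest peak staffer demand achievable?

17

Task 3@1: h1:20  h2:10  h3:5  h4:3  h5:0  h6:0 → peak 20
Task 3@2: h1:17  h2:10  h3:5  h4:3  h5:3  h6:0 → peak 17
Task 3@3: h1:17  h2:7  h3:5  h4:3  h5:3  h6:3 → peak 17
Best is Task 3@2, peak 17.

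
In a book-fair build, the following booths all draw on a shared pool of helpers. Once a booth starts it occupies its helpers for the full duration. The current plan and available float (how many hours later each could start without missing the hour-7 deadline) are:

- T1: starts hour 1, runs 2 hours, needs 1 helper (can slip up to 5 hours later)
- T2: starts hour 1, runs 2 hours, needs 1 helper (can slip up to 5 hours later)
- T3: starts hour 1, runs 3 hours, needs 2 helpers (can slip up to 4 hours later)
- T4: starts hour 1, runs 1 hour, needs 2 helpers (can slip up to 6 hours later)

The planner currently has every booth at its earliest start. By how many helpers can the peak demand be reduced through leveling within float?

4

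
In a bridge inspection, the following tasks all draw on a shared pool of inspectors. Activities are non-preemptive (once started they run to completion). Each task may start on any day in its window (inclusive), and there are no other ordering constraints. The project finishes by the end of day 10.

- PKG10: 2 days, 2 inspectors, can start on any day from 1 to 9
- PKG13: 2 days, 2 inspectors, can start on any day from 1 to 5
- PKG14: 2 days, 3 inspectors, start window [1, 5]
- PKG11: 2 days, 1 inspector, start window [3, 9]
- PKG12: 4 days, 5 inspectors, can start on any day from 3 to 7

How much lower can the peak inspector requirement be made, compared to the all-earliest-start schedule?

2

Early-start peak: d1:7  d2:7  d3:6  d4:6  d5:5  d6:5  d7:0  d8:0  d9:0  d10:0 ⇒ 7.
Leveled (PKG10@1, PKG13@1, PKG14@3, PKG11@3, PKG12@5): d1:4  d2:4  d3:4  d4:4  d5:5  d6:5  d7:5  d8:5  d9:0  d10:0 ⇒ 5.
Reduction 7 − 5 = 2.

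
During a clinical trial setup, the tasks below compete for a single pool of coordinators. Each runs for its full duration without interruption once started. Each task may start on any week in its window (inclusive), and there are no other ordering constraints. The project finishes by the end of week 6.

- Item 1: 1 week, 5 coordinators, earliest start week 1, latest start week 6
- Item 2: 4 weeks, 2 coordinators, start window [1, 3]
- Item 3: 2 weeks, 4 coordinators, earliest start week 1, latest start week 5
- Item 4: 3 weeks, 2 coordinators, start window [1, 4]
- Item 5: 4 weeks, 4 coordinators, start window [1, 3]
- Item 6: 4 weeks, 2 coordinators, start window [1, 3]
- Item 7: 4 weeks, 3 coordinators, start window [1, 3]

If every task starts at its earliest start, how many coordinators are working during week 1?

At early start, week 1 has: Item 1, Item 2, Item 3, Item 4, Item 5, Item 6, Item 7.
Demand: 5 + 2 + 4 + 2 + 4 + 2 + 3 = 22.

22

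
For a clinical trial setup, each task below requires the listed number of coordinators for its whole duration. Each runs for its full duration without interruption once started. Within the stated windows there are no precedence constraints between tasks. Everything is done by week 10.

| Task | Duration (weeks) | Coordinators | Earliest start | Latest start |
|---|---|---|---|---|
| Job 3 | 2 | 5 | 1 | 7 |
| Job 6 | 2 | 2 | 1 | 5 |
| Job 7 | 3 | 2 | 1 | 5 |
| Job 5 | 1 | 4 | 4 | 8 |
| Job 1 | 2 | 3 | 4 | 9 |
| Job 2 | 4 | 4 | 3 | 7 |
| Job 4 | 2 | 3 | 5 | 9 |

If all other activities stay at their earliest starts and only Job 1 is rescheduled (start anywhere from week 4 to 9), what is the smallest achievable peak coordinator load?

Job 1@4: w1:9  w2:9  w3:6  w4:11  w5:10  w6:7  w7:0  w8:0  w9:0  w10:0 → peak 11
Job 1@5: w1:9  w2:9  w3:6  w4:8  w5:10  w6:10  w7:0  w8:0  w9:0  w10:0 → peak 10
Job 1@6: w1:9  w2:9  w3:6  w4:8  w5:7  w6:10  w7:3  w8:0  w9:0  w10:0 → peak 10
Job 1@7: w1:9  w2:9  w3:6  w4:8  w5:7  w6:7  w7:3  w8:3  w9:0  w10:0 → peak 9
Job 1@8: w1:9  w2:9  w3:6  w4:8  w5:7  w6:7  w7:0  w8:3  w9:3  w10:0 → peak 9
Job 1@9: w1:9  w2:9  w3:6  w4:8  w5:7  w6:7  w7:0  w8:0  w9:3  w10:3 → peak 9
Best is Job 1@7, peak 9.

9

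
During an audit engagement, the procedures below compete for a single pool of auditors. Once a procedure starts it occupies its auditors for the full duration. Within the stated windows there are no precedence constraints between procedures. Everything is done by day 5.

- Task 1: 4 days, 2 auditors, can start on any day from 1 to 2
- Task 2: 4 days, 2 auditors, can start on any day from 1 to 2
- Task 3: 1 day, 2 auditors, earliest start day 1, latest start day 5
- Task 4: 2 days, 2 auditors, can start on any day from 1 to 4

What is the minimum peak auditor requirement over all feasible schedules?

6

Early-start (Task 1@1, Task 2@1, Task 3@1, Task 4@1) gives peak 8: d1:8  d2:6  d3:4  d4:4  d5:0.
Shift Task 4→2.
Schedule Task 1@1, Task 2@1, Task 3@1, Task 4@2: d1:6  d2:6  d3:6  d4:4  d5:0 — peak 6.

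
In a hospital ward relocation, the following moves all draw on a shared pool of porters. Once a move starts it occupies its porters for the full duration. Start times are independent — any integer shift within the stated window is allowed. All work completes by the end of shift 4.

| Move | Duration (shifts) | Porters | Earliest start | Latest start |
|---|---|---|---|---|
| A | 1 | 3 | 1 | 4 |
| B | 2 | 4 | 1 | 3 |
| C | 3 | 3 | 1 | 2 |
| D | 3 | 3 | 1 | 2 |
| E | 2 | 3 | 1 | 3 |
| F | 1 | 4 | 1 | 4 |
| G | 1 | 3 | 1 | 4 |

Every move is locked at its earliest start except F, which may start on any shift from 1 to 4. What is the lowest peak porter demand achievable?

F@1: s1:23  s2:13  s3:6  s4:0 → peak 23
F@2: s1:19  s2:17  s3:6  s4:0 → peak 19
F@3: s1:19  s2:13  s3:10  s4:0 → peak 19
F@4: s1:19  s2:13  s3:6  s4:4 → peak 19
Best is F@2, peak 19.

19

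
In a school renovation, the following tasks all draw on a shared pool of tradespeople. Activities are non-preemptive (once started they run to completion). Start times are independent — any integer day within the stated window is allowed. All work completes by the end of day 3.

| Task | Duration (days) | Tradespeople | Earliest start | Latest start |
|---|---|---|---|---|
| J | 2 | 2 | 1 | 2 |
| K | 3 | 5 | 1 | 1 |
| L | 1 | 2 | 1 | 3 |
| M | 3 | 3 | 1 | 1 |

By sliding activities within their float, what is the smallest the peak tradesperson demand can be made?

10

Early-start (J@1, K@1, L@1, M@1) gives peak 12: d1:12  d2:10  d3:8.
Shift L→3.
Schedule J@1, K@1, L@3, M@1: d1:10  d2:10  d3:10 — peak 10.
Total tradesperson-days = 30 over 3 days ⇒ peak ≥ ⌈30/3⌉ = 10, so 10 is optimal.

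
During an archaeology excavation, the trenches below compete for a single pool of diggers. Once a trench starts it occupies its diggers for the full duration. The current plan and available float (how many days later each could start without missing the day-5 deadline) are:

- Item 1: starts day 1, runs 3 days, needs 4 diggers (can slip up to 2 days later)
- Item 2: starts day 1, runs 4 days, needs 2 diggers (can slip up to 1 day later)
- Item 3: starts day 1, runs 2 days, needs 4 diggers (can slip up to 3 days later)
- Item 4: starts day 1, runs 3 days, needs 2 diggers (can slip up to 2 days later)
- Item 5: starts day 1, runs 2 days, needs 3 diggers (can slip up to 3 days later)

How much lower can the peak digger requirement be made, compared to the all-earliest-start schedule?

Early-start peak: d1:15  d2:15  d3:8  d4:2  d5:0 ⇒ 15.
Leveled (Item 1@1, Item 2@1, Item 3@4, Item 4@1, Item 5@4): d1:8  d2:8  d3:8  d4:9  d5:7 ⇒ 9.
Reduction 15 − 9 = 6.

6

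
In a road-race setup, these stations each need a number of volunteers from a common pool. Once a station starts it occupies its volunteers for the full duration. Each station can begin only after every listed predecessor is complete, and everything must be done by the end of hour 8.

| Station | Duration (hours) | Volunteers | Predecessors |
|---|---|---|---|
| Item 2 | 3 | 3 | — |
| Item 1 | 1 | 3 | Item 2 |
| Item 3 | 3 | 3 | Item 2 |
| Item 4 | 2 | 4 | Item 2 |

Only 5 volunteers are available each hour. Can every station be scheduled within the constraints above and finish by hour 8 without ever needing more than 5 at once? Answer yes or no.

The minimum achievable peak is 6; 5 < 6, so no feasible schedule stays within the cap.

no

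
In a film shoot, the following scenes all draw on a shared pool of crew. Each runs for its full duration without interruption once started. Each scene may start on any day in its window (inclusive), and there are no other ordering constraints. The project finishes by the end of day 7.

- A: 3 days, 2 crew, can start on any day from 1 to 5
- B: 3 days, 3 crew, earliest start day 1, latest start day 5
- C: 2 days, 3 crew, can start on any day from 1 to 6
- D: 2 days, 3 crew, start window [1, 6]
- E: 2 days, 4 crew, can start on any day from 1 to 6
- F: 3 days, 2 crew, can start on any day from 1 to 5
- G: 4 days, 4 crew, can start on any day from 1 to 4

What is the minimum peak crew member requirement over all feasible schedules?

Early-start (A@1, B@1, C@1, D@1, E@1, F@1, G@1) gives peak 21: d1:21  d2:21  d3:11  d4:4  d5:0  d6:0  d7:0.
Shift D→4, E→6, F→3, G→4.
Schedule A@1, B@1, C@1, D@4, E@6, F@3, G@4: d1:8  d2:8  d3:7  d4:9  d5:9  d6:8  d7:8 — peak 9.
Total crew member-days = 57 over 7 days ⇒ peak ≥ ⌈57/7⌉ = 9, so 9 is optimal.

9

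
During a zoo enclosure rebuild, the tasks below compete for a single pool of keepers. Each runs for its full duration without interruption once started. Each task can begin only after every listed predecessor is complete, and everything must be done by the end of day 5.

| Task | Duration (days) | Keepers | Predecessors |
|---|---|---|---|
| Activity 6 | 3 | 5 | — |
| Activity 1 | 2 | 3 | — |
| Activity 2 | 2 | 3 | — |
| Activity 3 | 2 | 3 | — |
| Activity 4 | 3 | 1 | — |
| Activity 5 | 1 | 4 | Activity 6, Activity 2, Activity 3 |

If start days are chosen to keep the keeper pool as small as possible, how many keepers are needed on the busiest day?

9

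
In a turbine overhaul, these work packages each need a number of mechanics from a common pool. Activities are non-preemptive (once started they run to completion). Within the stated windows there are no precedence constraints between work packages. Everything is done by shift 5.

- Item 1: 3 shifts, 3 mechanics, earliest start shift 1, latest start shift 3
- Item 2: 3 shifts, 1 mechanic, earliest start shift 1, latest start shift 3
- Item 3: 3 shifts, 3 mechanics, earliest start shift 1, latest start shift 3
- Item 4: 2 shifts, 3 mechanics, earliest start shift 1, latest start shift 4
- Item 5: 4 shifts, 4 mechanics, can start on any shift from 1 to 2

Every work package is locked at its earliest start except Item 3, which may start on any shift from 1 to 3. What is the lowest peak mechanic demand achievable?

Item 3@1: s1:14  s2:14  s3:11  s4:4  s5:0 → peak 14
Item 3@2: s1:11  s2:14  s3:11  s4:7  s5:0 → peak 14
Item 3@3: s1:11  s2:11  s3:11  s4:7  s5:3 → peak 11
Best is Item 3@3, peak 11.

11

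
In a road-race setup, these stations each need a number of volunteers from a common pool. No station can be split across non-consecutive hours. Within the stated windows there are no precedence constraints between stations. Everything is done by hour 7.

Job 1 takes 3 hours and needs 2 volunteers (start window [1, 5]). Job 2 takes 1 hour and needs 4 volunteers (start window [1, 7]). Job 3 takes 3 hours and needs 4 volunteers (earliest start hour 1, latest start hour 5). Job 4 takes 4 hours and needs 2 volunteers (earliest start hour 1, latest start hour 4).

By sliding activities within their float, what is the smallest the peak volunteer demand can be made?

Early-start (Job 1@1, Job 2@1, Job 3@1, Job 4@1) gives peak 12: h1:12  h2:8  h3:8  h4:2  h5:0  h6:0  h7:0.
Shift Job 3→2, Job 4→4.
Schedule Job 1@1, Job 2@1, Job 3@2, Job 4@4: h1:6  h2:6  h3:6  h4:6  h5:2  h6:2  h7:2 — peak 6.

6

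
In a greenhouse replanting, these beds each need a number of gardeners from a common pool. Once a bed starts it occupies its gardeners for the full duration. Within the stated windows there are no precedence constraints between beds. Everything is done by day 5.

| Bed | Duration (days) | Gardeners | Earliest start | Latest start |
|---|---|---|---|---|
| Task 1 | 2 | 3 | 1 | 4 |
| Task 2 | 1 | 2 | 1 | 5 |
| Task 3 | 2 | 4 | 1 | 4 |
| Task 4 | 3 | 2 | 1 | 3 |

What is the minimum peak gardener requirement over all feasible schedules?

Early-start (Task 1@1, Task 2@1, Task 3@1, Task 4@1) gives peak 11: d1:11  d2:9  d3:2  d4:0  d5:0.
Shift Task 2→3, Task 3→4.
Schedule Task 1@1, Task 2@3, Task 3@4, Task 4@1: d1:5  d2:5  d3:4  d4:4  d5:4 — peak 5.
Total gardener-days = 22 over 5 days ⇒ peak ≥ ⌈22/5⌉ = 5, so 5 is optimal.

5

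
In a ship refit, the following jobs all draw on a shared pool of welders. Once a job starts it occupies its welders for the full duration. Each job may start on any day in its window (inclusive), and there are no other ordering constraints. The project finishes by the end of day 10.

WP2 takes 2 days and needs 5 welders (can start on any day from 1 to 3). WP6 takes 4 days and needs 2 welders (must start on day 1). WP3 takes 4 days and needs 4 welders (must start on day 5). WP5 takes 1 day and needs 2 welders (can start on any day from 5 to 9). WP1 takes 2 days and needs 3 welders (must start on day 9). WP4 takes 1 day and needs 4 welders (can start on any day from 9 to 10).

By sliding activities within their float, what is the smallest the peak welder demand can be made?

7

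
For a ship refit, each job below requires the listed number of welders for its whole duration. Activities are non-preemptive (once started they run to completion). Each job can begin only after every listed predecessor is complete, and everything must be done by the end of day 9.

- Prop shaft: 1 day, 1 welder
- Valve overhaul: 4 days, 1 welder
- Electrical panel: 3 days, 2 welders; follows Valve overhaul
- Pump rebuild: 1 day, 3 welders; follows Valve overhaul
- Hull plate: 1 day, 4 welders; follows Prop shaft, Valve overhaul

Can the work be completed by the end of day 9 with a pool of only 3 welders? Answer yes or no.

no

The minimum achievable peak is 4; 3 < 4, so no feasible schedule stays within the cap.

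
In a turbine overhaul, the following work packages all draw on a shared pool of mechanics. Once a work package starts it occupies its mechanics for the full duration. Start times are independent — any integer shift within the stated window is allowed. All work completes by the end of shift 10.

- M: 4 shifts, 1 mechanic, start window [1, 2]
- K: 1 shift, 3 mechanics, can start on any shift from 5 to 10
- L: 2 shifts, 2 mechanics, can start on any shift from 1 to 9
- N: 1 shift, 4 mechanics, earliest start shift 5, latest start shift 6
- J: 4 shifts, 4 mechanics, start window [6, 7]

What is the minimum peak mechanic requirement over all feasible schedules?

4

Early-start (M@1, K@5, L@1, N@5, J@6) gives peak 7: s1:3  s2:3  s3:1  s4:1  s5:7  s6:4  s7:4  s8:4  s9:4  s10:0.
Shift N→6, J→7.
Schedule M@1, K@5, L@1, N@6, J@7: s1:3  s2:3  s3:1  s4:1  s5:3  s6:4  s7:4  s8:4  s9:4  s10:4 — peak 4.
Total mechanic-shifts = 31 over 10 shifts ⇒ peak ≥ ⌈31/10⌉ = 4, so 4 is optimal.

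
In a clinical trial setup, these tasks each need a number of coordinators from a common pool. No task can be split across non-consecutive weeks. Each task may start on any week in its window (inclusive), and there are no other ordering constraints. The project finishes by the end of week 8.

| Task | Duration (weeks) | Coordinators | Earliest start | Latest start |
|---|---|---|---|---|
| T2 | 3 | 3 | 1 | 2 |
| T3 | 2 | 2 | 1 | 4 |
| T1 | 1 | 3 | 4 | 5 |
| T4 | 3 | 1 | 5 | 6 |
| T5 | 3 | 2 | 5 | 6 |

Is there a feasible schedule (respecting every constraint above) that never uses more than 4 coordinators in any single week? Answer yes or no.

no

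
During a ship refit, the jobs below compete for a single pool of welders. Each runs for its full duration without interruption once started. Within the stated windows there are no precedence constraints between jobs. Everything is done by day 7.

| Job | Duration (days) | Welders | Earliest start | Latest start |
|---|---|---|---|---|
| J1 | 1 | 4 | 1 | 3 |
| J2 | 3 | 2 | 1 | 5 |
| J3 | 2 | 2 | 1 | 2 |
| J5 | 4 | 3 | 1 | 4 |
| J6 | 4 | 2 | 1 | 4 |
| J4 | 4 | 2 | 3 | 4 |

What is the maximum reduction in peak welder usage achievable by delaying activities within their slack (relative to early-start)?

Early-start peak: d1:13  d2:9  d3:9  d4:7  d5:2  d6:2  d7:0 ⇒ 13.
Leveled (J1@1, J2@1, J3@2, J5@2, J6@4, J4@4): d1:6  d2:7  d3:7  d4:7  d5:7  d6:4  d7:4 ⇒ 7.
Reduction 13 − 7 = 6.

6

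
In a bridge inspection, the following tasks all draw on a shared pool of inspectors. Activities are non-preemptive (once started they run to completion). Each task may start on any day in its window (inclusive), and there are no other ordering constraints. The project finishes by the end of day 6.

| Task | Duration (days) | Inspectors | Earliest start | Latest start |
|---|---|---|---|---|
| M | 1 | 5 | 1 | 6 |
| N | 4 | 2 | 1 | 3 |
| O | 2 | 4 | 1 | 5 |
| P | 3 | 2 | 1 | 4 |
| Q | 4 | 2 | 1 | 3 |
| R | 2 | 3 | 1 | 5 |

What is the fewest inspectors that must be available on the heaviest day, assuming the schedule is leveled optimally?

8

Early-start (M@1, N@1, O@1, P@1, Q@1, R@1) gives peak 18: d1:18  d2:13  d3:6  d4:4  d5:0  d6:0.
Shift O→2, P→4, Q→2, R→5.
Schedule M@1, N@1, O@2, P@4, Q@2, R@5: d1:7  d2:8  d3:8  d4:6  d5:7  d6:5 — peak 8.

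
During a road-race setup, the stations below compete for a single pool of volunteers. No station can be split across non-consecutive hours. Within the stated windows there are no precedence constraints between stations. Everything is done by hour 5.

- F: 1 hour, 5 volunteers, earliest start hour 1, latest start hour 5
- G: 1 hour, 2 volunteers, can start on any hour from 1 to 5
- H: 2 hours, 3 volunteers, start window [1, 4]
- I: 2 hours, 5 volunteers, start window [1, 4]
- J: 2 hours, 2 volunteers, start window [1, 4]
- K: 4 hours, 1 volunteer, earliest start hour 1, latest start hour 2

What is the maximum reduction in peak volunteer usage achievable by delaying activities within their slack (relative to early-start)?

11

Early-start peak: h1:18  h2:11  h3:1  h4:1  h5:0 ⇒ 18.
Leveled (F@1, G@1, H@2, I@4, J@2, K@2): h1:7  h2:6  h3:6  h4:6  h5:6 ⇒ 7.
Reduction 18 − 7 = 11.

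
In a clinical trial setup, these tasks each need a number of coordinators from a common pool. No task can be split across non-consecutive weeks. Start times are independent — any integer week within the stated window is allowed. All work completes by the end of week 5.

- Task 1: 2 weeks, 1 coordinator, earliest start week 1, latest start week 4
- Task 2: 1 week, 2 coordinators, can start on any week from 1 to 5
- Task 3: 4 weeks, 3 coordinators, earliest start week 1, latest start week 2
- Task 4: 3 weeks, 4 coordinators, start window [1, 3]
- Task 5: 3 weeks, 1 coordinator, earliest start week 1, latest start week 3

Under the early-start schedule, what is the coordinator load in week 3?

8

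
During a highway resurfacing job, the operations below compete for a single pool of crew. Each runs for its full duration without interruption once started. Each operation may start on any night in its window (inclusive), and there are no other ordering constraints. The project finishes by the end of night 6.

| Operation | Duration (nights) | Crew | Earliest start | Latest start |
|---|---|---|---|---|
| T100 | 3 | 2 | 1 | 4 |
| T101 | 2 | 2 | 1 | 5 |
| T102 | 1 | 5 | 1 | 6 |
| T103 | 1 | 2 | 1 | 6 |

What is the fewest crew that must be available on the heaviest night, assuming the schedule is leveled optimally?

5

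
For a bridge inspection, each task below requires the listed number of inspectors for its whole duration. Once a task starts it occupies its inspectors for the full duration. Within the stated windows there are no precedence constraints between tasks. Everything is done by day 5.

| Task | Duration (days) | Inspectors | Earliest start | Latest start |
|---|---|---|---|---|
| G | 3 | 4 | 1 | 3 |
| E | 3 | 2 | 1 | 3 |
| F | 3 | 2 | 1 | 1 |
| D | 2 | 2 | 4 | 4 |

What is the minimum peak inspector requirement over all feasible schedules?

8

Schedule G@1, E@1, F@1, D@4: d1:8  d2:8  d3:8  d4:2  d5:2 — peak 8.
No arrangement of the 9 feasible schedules does better.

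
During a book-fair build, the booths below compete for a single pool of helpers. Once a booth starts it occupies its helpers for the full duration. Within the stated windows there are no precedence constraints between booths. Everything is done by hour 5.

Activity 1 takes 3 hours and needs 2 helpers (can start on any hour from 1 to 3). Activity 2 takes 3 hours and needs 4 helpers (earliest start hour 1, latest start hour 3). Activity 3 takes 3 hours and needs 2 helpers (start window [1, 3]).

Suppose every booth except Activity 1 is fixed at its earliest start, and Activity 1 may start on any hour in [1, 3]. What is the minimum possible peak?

8

Activity 1@1: h1:8  h2:8  h3:8  h4:0  h5:0 → peak 8
Activity 1@2: h1:6  h2:8  h3:8  h4:2  h5:0 → peak 8
Activity 1@3: h1:6  h2:6  h3:8  h4:2  h5:2 → peak 8
Best is Activity 1@1, peak 8.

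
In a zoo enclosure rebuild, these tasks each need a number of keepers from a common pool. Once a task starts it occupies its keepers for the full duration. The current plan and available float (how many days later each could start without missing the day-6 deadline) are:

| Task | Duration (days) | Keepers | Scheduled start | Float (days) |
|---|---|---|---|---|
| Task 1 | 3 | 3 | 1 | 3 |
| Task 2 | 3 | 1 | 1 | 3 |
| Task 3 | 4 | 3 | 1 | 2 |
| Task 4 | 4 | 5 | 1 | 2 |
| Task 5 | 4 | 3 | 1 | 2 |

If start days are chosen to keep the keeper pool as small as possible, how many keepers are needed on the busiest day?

14

Early-start (Task 1@1, Task 2@1, Task 3@1, Task 4@1, Task 5@1) gives peak 15: d1:15  d2:15  d3:15  d4:11  d5:0  d6:0.
Shift Task 2→4.
Schedule Task 1@1, Task 2@4, Task 3@1, Task 4@1, Task 5@1: d1:14  d2:14  d3:14  d4:12  d5:1  d6:1 — peak 14.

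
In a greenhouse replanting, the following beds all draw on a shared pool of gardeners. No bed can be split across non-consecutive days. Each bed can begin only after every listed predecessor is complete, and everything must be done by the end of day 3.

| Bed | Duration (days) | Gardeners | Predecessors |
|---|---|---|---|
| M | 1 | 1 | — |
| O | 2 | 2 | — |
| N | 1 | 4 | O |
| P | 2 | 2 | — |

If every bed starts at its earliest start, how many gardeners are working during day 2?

4

At early start, day 2 has: O, P.
Demand: 2 + 2 = 4.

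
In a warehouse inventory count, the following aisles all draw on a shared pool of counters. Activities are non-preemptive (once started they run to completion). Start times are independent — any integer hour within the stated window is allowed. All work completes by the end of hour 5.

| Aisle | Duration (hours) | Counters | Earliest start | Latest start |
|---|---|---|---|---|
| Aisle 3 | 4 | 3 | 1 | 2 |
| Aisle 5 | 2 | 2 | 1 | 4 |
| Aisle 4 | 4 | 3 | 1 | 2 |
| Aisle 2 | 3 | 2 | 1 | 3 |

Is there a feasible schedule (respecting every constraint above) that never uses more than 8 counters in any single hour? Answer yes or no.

yes

Schedule Aisle 3@1, Aisle 5@1, Aisle 4@1, Aisle 2@3: h1:8  h2:8  h3:8  h4:8  h5:2 — peak 8 ≤ 8.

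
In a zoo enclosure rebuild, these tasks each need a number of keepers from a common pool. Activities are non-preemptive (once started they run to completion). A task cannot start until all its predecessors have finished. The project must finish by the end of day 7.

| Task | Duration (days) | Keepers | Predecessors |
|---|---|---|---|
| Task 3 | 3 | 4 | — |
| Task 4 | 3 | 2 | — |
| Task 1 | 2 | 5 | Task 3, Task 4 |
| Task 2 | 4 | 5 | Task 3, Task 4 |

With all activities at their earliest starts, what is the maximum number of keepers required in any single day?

10

Early-start schedule: Task 3@1, Task 4@1, Task 1@4, Task 2@4.
Load per day: day 1: 6, day 2: 6, day 3: 6, day 4: 10, day 5: 10, day 6: 5, day 7: 5.
Peak is 10.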